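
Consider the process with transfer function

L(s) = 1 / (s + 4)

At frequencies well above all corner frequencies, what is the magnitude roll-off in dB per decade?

-20 dB/decade

Each pole contributes −20 dB/decade at high frequency; each zero contributes +20 dB/decade.
Net: 0 zero(s) − 1 pole(s) → -20 dB/decade.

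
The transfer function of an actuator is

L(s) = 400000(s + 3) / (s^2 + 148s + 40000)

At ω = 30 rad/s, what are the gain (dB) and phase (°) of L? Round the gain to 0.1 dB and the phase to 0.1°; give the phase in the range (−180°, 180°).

At s = jω = j30:
zero (s+3): 3 + j30 → |·| = √(3²+30²) = √909 ≈ 30.15, ∠ = arctan(30/3) ≈ 84.29°
quadratic: (j30)² + 148·j30 + 40000 = 39100 + j4440 → |·| ≈ 39351, ∠ ≈ 6.48°
|L| = 400000 · 30.15 / 39351 ≈ 306.47
Gain = 20 log₁₀(306.47) ≈ 49.73 dB
∠L = 84.29° − 6.48° = 77.81°

49.7 dB, 77.8°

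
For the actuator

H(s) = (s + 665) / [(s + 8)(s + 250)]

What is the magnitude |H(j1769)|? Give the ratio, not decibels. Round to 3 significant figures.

At s = jω = j1769:
zero (s+665): 665 + j1769 → |·| = √(665²+1769²) = √3571586 ≈ 1889.9, ∠ = arctan(1769/665) ≈ 69.40°
pole (s+8): 8 + j1769 → |·| = √(8²+1769²) = √3129425 ≈ 1769, ∠ = arctan(1769/8) ≈ 89.74°
pole (s+250): 250 + j1769 → |·| = √(250²+1769²) = √3191861 ≈ 1786.6, ∠ = arctan(1769/250) ≈ 81.96°
|H| = 1 · 1889.9 / 3.1605e+06 ≈ 0.00059798

0.000598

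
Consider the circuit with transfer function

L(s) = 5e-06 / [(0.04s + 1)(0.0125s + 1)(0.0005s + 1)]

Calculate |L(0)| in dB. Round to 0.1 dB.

-106.0 dB

L(0) = 5e-06 · 1 / 1 = 5e-06
20 log₁₀(5e-06) ≈ -106.02 dB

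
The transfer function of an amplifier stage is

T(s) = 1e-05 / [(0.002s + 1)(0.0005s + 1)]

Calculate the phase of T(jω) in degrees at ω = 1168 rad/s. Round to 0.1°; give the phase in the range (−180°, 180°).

-97.1°

At ω = 1168 rad/s:
pole (1 + j1168·0.002) = 1 + j2.336 → |·| ≈ 2.541, ∠ ≈ 66.83°
pole (1 + j1168·0.0005) = 1 + j0.584 → |·| ≈ 1.158, ∠ ≈ 30.28°
∠T = (0°) − (66.83° + 30.28°) = -97.11°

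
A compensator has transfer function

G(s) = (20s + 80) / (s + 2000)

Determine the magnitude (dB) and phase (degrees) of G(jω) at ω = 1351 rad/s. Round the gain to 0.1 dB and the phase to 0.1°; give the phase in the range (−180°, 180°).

21.0 dB, 55.8°

Substitute s = j1351:
Numerator: 20(j1351) + 80 = 80 + j27020
Denominator: (j1351) + 2000 = 2000 + j1351
|N| = √(80² + 27020²) ≈ 27020, ∠N ≈ 89.83°
|D| = √(2000² + 1351²) ≈ 2413.5, ∠D ≈ 34.04°
|G| = 27020 / 2413.5 ≈ 11.195
Gain = 20 log₁₀(11.195) ≈ 20.98 dB
∠G = 89.83° − 34.04° = 55.79°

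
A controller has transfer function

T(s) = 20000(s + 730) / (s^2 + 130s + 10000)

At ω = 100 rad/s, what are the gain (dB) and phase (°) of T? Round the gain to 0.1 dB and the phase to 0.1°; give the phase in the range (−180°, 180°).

61.1 dB, -82.2°

At s = jω = j100:
zero (s+730): 730 + j100 → |·| = √(730²+100²) = √542900 ≈ 736.82, ∠ = arctan(100/730) ≈ 7.80°
quadratic: (j100)² + 130·j100 + 10000 = 0 + j13000 → |·| ≈ 13000, ∠ ≈ 90.00°
|T| = 20000 · 736.82 / 13000 ≈ 1133.6
Gain = 20 log₁₀(1133.6) ≈ 61.09 dB
∠T = 7.80° − 90.00° = -82.20°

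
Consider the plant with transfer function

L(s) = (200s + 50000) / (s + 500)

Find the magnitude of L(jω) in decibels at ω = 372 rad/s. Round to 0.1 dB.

43.2 dB

Substitute s = j372:
Numerator: 200(j372) + 50000 = 50000 + j74400
Denominator: (j372) + 500 = 500 + j372
|N| = √(50000² + 74400²) ≈ 89640, ∠N ≈ 56.10°
|D| = √(500² + 372²) ≈ 623.2, ∠D ≈ 36.65°
|L| = 89640 / 623.2 ≈ 143.84
Gain = 20 log₁₀(143.84) ≈ 43.16 dB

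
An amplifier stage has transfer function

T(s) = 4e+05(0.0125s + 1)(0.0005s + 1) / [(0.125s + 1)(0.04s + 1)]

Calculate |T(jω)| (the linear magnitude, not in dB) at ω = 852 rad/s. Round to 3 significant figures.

At ω = 852 rad/s:
zero (1 + j852·0.0125) = 1 + j10.65 → |·| ≈ 10.697, ∠ ≈ 84.64°
zero (1 + j852·0.0005) = 1 + j0.426 → |·| ≈ 1.087, ∠ ≈ 23.07°
pole (1 + j852·0.125) = 1 + j106.5 → |·| ≈ 106.5, ∠ ≈ 89.46°
pole (1 + j852·0.04) = 1 + j34.08 → |·| ≈ 34.095, ∠ ≈ 88.32°
|T| = 4e+05 · 10.697 · 1.087 / (106.5 · 34.095) ≈ 1280.9

1.28e+03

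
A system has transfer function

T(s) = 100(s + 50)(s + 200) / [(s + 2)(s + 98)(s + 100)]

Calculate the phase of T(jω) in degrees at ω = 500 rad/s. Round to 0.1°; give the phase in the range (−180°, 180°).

-94.9°

At s = jω = j500:
zero (s+50): 50 + j500 → |·| = √(50²+500²) = √252500 ≈ 502.49, ∠ = arctan(500/50) ≈ 84.29°
zero (s+200): 200 + j500 → |·| = √(200²+500²) = √290000 ≈ 538.52, ∠ = arctan(500/200) ≈ 68.20°
pole (s+2): 2 + j500 → |·| = √(2²+500²) = √250004 ≈ 500, ∠ = arctan(500/2) ≈ 89.77°
pole (s+98): 98 + j500 → |·| = √(98²+500²) = √259604 ≈ 509.51, ∠ = arctan(500/98) ≈ 78.91°
pole (s+100): 100 + j500 → |·| = √(100²+500²) = √260000 ≈ 509.9, ∠ = arctan(500/100) ≈ 78.69°
∠T = 152.49° − 247.37° = -94.88°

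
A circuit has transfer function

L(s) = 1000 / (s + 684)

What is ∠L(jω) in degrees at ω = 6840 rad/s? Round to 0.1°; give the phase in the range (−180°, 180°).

Substitute s = j6840:
Numerator: 1000 = 1000 + j0
Denominator: (j6840) + 684 = 684 + j6840
|N| = √(1000² + 0²) ≈ 1000, ∠N ≈ 0.00°
|D| = √(684² + 6840²) ≈ 6874.1, ∠D ≈ 84.29°
∠L = 0.00° − 84.29° = -84.29°

-84.3°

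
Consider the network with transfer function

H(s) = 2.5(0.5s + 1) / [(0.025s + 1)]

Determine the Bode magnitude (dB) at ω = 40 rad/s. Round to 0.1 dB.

31.0 dB

At ω = 40 rad/s:
zero (1 + j40·0.5) = 1 + j20 → |·| ≈ 20.025, ∠ ≈ 87.14°
pole (1 + j40·0.025) = 1 + j1 → |·| ≈ 1.4142, ∠ ≈ 45.00°
|H| = 2.5 · 20.025 / (1.4142) ≈ 35.4
Gain = 20 log₁₀(35.4) ≈ 30.98 dB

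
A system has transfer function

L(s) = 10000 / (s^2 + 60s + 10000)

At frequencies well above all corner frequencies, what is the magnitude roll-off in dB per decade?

-40 dB/decade

Each pole contributes −20 dB/decade at high frequency; each zero contributes +20 dB/decade.
Net: 0 zero(s) − 2 pole(s) → -40 dB/decade.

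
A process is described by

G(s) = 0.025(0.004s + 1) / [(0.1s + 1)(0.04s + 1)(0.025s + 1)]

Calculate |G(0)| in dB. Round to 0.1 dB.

-32.0 dB

G(0) = 0.025 · 1 / 1 = 0.025
20 log₁₀(0.025) ≈ -32.04 dB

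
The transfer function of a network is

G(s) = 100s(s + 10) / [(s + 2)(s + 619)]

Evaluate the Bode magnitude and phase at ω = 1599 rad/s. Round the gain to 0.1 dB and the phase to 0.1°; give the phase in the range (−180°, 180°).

39.4 dB, 20.9°

At s = jω = j1599:
zero (s+10): 10 + j1599 → |·| = √(10²+1599²) = √2556901 ≈ 1599, ∠ = arctan(1599/10) ≈ 89.64°
zero at origin: s = j1599 → |·| = 1599, ∠ = 90.00°
pole (s+2): 2 + j1599 → |·| = √(2²+1599²) = √2556805 ≈ 1599, ∠ = arctan(1599/2) ≈ 89.93°
pole (s+619): 619 + j1599 → |·| = √(619²+1599²) = √2939962 ≈ 1714.6, ∠ = arctan(1599/619) ≈ 68.84°
|G| = 100 · 2.5568e+06 / 2.7416e+06 ≈ 93.259
Gain = 20 log₁₀(93.259) ≈ 39.39 dB
∠G = 179.64° − 158.77° = 20.87°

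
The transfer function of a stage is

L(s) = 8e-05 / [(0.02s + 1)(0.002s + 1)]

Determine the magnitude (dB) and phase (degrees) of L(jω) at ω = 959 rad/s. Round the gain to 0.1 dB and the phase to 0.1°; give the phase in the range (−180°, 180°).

At ω = 959 rad/s:
pole (1 + j959·0.02) = 1 + j19.18 → |·| ≈ 19.206, ∠ ≈ 87.02°
pole (1 + j959·0.002) = 1 + j1.918 → |·| ≈ 2.163, ∠ ≈ 62.46°
|L| = 8e-05 · 1 / (19.206 · 2.163) ≈ 1.9257e-06
Gain = 20 log₁₀(1.9257e-06) ≈ -114.31 dB
∠L = (0°) − (87.02° + 62.46°) = -149.48°

-114.3 dB, -149.5°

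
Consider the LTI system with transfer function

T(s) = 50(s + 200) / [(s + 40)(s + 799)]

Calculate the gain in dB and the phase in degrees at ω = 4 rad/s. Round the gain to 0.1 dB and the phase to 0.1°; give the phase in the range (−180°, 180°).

-10.1 dB, -4.9°

At s = jω = j4:
zero (s+200): 200 + j4 → |·| = √(200²+4²) = √40016 ≈ 200.04, ∠ = arctan(4/200) ≈ 1.15°
pole (s+40): 40 + j4 → |·| = √(40²+4²) = √1616 ≈ 40.2, ∠ = arctan(4/40) ≈ 5.71°
pole (s+799): 799 + j4 → |·| = √(799²+4²) = √638417 ≈ 799.01, ∠ = arctan(4/799) ≈ 0.29°
|T| = 50 · 200.04 / 32120 ≈ 0.31139
Gain = 20 log₁₀(0.31139) ≈ -10.13 dB
∠T = 1.15° − 6.00° = -4.85°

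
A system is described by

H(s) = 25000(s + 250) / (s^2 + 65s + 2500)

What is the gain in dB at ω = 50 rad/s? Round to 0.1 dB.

At s = jω = j50:
zero (s+250): 250 + j50 → |·| = √(250²+50²) = √65000 ≈ 254.95, ∠ = arctan(50/250) ≈ 11.31°
quadratic: (j50)² + 65·j50 + 2500 = 0 + j3250 → |·| ≈ 3250, ∠ ≈ 90.00°
|H| = 25000 · 254.95 / 3250 ≈ 1961.2
Gain = 20 log₁₀(1961.2) ≈ 65.85 dB

65.9 dB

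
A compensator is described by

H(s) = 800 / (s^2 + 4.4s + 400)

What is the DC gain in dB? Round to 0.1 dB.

6.0 dB

H(0) = 800 / 400 = 2
20 log₁₀(2) ≈ 6.02 dB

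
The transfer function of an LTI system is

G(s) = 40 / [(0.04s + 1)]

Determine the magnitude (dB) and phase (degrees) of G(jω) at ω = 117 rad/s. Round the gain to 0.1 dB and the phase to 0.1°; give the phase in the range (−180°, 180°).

18.4 dB, -77.9°

At ω = 117 rad/s:
pole (1 + j117·0.04) = 1 + j4.68 → |·| ≈ 4.7856, ∠ ≈ 77.94°
|G| = 40 · 1 / (4.7856) ≈ 8.3584
Gain = 20 log₁₀(8.3584) ≈ 18.44 dB
∠G = (0°) − (77.94°) = -77.94°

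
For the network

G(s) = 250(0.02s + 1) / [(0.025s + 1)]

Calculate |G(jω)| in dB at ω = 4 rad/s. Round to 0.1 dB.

47.9 dB

At ω = 4 rad/s:
zero (1 + j4·0.02) = 1 + j0.08 → |·| ≈ 1.0032, ∠ ≈ 4.57°
pole (1 + j4·0.025) = 1 + j0.1 → |·| ≈ 1.005, ∠ ≈ 5.71°
|G| = 250 · 1.0032 / (1.005) ≈ 249.55
Gain = 20 log₁₀(249.55) ≈ 47.94 dB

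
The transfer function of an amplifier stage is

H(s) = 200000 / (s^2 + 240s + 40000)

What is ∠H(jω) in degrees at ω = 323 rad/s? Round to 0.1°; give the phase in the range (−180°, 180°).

At s = jω = j323:
quadratic: (j323)² + 240·j323 + 40000 = -64329 + j77520 → |·| ≈ 1.0074e+05, ∠ ≈ 129.69°
∠H = 0.00° − 129.69° = -129.69°

-129.7°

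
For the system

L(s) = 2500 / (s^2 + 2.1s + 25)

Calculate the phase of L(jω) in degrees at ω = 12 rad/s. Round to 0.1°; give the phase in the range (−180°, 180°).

-168.0°

At s = jω = j12:
quadratic: (j12)² + 2.1·j12 + 25 = -119 + j25.2 → |·| ≈ 121.64, ∠ ≈ 168.04°
∠L = 0.00° − 168.04° = -168.04°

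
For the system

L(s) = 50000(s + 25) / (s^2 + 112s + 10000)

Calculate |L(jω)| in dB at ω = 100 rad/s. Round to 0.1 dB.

At s = jω = j100:
zero (s+25): 25 + j100 → |·| = √(25²+100²) = √10625 ≈ 103.08, ∠ = arctan(100/25) ≈ 75.96°
quadratic: (j100)² + 112·j100 + 10000 = 0 + j11200 → |·| ≈ 11200, ∠ ≈ 90.00°
|L| = 50000 · 103.08 / 11200 ≈ 460.18
Gain = 20 log₁₀(460.18) ≈ 53.26 dB

53.3 dB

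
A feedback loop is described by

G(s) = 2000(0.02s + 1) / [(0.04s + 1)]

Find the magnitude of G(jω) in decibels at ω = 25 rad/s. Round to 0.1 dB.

At ω = 25 rad/s:
zero (1 + j25·0.02) = 1 + j0.5 → |·| ≈ 1.118, ∠ ≈ 26.57°
pole (1 + j25·0.04) = 1 + j1 → |·| ≈ 1.4142, ∠ ≈ 45.00°
|G| = 2000 · 1.118 / (1.4142) ≈ 1581.1
Gain = 20 log₁₀(1581.1) ≈ 63.98 dB

64.0 dB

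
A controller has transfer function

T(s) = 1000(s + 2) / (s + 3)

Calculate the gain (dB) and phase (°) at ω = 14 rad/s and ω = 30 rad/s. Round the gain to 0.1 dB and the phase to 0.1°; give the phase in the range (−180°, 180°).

ω = 14: 59.9 dB, 4.0°; ω = 30: 60.0 dB, 1.9°

At s = jω = j14:
zero (s+2): 2 + j14 → |·| = √(2²+14²) = √200 ≈ 14.142, ∠ = arctan(14/2) ≈ 81.87°
pole (s+3): 3 + j14 → |·| = √(3²+14²) = √205 ≈ 14.318, ∠ = arctan(14/3) ≈ 77.91°
|T| = 1000 · 14.142 / 14.318 ≈ 987.71
Gain = 20 log₁₀(987.71) ≈ 59.89 dB
∠T = 81.87° − 77.91° = 3.96°

At s = jω = j30:
zero (s+2): 2 + j30 → |·| = √(2²+30²) = √904 ≈ 30.067, ∠ = arctan(30/2) ≈ 86.19°
pole (s+3): 3 + j30 → |·| = √(3²+30²) = √909 ≈ 30.15, ∠ = arctan(30/3) ≈ 84.29°
|T| = 1000 · 30.067 / 30.15 ≈ 997.25
Gain = 20 log₁₀(997.25) ≈ 59.98 dB
∠T = 86.19° − 84.29° = 1.90°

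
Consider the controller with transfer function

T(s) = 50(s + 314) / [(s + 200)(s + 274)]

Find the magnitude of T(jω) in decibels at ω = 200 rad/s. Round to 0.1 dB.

At s = jω = j200:
zero (s+314): 314 + j200 → |·| = √(314²+200²) = √138596 ≈ 372.28, ∠ = arctan(200/314) ≈ 32.49°
pole (s+200): 200 + j200 → |·| = √(200²+200²) = √80000 ≈ 282.84, ∠ = arctan(200/200) ≈ 45.00°
pole (s+274): 274 + j200 → |·| = √(274²+200²) = √115076 ≈ 339.23, ∠ = arctan(200/274) ≈ 36.13°
|T| = 50 · 372.28 / 95948 ≈ 0.194
Gain = 20 log₁₀(0.194) ≈ -14.24 dB

-14.2 dB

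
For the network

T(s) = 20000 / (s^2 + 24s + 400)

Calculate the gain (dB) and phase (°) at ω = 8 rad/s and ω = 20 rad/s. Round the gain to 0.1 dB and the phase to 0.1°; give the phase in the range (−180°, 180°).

At s = jω = j8:
quadratic: (j8)² + 24·j8 + 400 = 336 + j192 → |·| ≈ 386.99, ∠ ≈ 29.74°
|T| = 20000 / 386.99 ≈ 51.681
Gain = 20 log₁₀(51.681) ≈ 34.27 dB
∠T = 0.00° − 29.74° = -29.74°

At s = jω = j20:
quadratic: (j20)² + 24·j20 + 400 = 0 + j480 → |·| ≈ 480, ∠ ≈ 90.00°
|T| = 20000 / 480 ≈ 41.667
Gain = 20 log₁₀(41.667) ≈ 32.40 dB
∠T = 0.00° − 90.00° = -90.00°

ω = 8: 34.3 dB, -29.7°; ω = 20: 32.4 dB, -90.0°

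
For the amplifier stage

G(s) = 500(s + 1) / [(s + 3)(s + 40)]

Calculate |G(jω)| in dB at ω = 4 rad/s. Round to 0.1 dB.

20.2 dB

At s = jω = j4:
zero (s+1): 1 + j4 → |·| = √(1²+4²) = √17 ≈ 4.1231, ∠ = arctan(4/1) ≈ 75.96°
pole (s+3): 3 + j4 → |·| = √(3²+4²) = √25 ≈ 5, ∠ = arctan(4/3) ≈ 53.13°
pole (s+40): 40 + j4 → |·| = √(40²+4²) = √1616 ≈ 40.2, ∠ = arctan(4/40) ≈ 5.71°
|G| = 500 · 4.1231 / 201 ≈ 10.256
Gain = 20 log₁₀(10.256) ≈ 20.22 dB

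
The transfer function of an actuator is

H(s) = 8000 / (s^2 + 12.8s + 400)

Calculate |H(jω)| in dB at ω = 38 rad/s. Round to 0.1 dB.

16.8 dB

At s = jω = j38:
quadratic: (j38)² + 12.8·j38 + 400 = -1044 + j486.4 → |·| ≈ 1151.7, ∠ ≈ 155.02°
|H| = 8000 / 1151.7 ≈ 6.9463
Gain = 20 log₁₀(6.9463) ≈ 16.84 dB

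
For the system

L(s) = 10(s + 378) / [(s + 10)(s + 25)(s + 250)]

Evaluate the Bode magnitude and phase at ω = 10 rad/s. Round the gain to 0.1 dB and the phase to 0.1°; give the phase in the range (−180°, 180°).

At s = jω = j10:
zero (s+378): 378 + j10 → |·| = √(378²+10²) = √142984 ≈ 378.13, ∠ = arctan(10/378) ≈ 1.52°
pole (s+10): 10 + j10 → |·| = √(10²+10²) = √200 ≈ 14.142, ∠ = arctan(10/10) ≈ 45.00°
pole (s+25): 25 + j10 → |·| = √(25²+10²) = √725 ≈ 26.926, ∠ = arctan(10/25) ≈ 21.80°
pole (s+250): 250 + j10 → |·| = √(250²+10²) = √62600 ≈ 250.2, ∠ = arctan(10/250) ≈ 2.29°
|L| = 10 · 378.13 / 95273 ≈ 0.039689
Gain = 20 log₁₀(0.039689) ≈ -28.03 dB
∠L = 1.52° − 69.09° = -67.57°

-28.0 dB, -67.6°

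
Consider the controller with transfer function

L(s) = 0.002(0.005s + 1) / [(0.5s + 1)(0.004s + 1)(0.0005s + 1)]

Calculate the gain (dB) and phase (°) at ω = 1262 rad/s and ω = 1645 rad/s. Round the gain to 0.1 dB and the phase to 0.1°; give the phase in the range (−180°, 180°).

At ω = 1262 rad/s:
zero (1 + j1262·0.005) = 1 + j6.31 → |·| ≈ 6.3887, ∠ ≈ 80.99°
pole (1 + j1262·0.5) = 1 + j631 → |·| ≈ 631, ∠ ≈ 89.91°
pole (1 + j1262·0.004) = 1 + j5.048 → |·| ≈ 5.1461, ∠ ≈ 78.79°
pole (1 + j1262·0.0005) = 1 + j0.631 → |·| ≈ 1.1824, ∠ ≈ 32.25°
|L| = 0.002 · 6.3887 / (631 · 5.1461 · 1.1824) ≈ 3.3279e-06
Gain = 20 log₁₀(3.3279e-06) ≈ -109.56 dB
∠L = (80.99°) − (89.91° + 78.79° + 32.25°) = -119.96°

At ω = 1645 rad/s:
zero (1 + j1645·0.005) = 1 + j8.225 → |·| ≈ 8.2856, ∠ ≈ 83.07°
pole (1 + j1645·0.5) = 1 + j822.5 → |·| ≈ 822.5, ∠ ≈ 89.93°
pole (1 + j1645·0.004) = 1 + j6.58 → |·| ≈ 6.6556, ∠ ≈ 81.36°
pole (1 + j1645·0.0005) = 1 + j0.8225 → |·| ≈ 1.2948, ∠ ≈ 39.44°
|L| = 0.002 · 8.2856 / (822.5 · 6.6556 · 1.2948) ≈ 2.3379e-06
Gain = 20 log₁₀(2.3379e-06) ≈ -112.62 dB
∠L = (83.07°) − (89.93° + 81.36° + 39.44°) = -127.66°

ω = 1262: -109.6 dB, -120.0°; ω = 1645: -112.6 dB, -127.7°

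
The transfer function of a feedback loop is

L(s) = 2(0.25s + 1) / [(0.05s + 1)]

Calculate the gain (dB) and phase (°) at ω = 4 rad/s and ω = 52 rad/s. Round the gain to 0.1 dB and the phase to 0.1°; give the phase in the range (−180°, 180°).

At ω = 4 rad/s:
zero (1 + j4·0.25) = 1 + j1 → |·| ≈ 1.4142, ∠ ≈ 45.00°
pole (1 + j4·0.05) = 1 + j0.2 → |·| ≈ 1.0198, ∠ ≈ 11.31°
|L| = 2 · 1.4142 / (1.0198) ≈ 2.7735
Gain = 20 log₁₀(2.7735) ≈ 8.86 dB
∠L = (45.00°) − (11.31°) = 33.69°

At ω = 52 rad/s:
zero (1 + j52·0.25) = 1 + j13 → |·| ≈ 13.038, ∠ ≈ 85.60°
pole (1 + j52·0.05) = 1 + j2.6 → |·| ≈ 2.7857, ∠ ≈ 68.96°
|L| = 2 · 13.038 / (2.7857) ≈ 9.3607
Gain = 20 log₁₀(9.3607) ≈ 19.43 dB
∠L = (85.60°) − (68.96°) = 16.64°

ω = 4: 8.9 dB, 33.7°; ω = 52: 19.4 dB, 16.6°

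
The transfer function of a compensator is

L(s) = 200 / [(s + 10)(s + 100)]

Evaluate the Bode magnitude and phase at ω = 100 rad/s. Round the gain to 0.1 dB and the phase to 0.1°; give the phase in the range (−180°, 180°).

-37.0 dB, -129.3°

At s = jω = j100:
pole (s+10): 10 + j100 → |·| = √(10²+100²) = √10100 ≈ 100.5, ∠ = arctan(100/10) ≈ 84.29°
pole (s+100): 100 + j100 → |·| = √(100²+100²) = √20000 ≈ 141.42, ∠ = arctan(100/100) ≈ 45.00°
|L| = 200 / 14213 ≈ 0.014072
Gain = 20 log₁₀(0.014072) ≈ -37.03 dB
∠L = 0.00° − 129.29° = -129.29°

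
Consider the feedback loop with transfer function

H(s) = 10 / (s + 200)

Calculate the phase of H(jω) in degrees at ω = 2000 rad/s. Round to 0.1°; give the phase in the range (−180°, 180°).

-84.3°

At s = jω = j2000:
pole (s+200): 200 + j2000 → |·| = √(200²+2000²) = √4040000 ≈ 2010, ∠ = arctan(2000/200) ≈ 84.29°
∠H = 0.00° − 84.29° = -84.29°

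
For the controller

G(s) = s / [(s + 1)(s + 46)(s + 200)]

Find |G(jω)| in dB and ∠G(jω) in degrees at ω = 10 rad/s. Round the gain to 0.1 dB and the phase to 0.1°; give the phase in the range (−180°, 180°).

-79.5 dB, -9.4°

At s = jω = j10:
zero at origin: s = j10 → |·| = 10, ∠ = 90.00°
pole (s+1): 1 + j10 → |·| = √(1²+10²) = √101 ≈ 10.05, ∠ = arctan(10/1) ≈ 84.29°
pole (s+46): 46 + j10 → |·| = √(46²+10²) = √2216 ≈ 47.074, ∠ = arctan(10/46) ≈ 12.26°
pole (s+200): 200 + j10 → |·| = √(200²+10²) = √40100 ≈ 200.25, ∠ = arctan(10/200) ≈ 2.86°
|G| = 1 · 10 / 94737 ≈ 0.00010556
Gain = 20 log₁₀(0.00010556) ≈ -79.53 dB
∠G = 90.00° − 99.41° = -9.41°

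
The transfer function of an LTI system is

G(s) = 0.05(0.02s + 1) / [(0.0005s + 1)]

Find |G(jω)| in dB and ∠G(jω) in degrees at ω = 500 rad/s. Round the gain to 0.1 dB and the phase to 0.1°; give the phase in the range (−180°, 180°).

-6.2 dB, 70.3°

At ω = 500 rad/s:
zero (1 + j500·0.02) = 1 + j10 → |·| ≈ 10.05, ∠ ≈ 84.29°
pole (1 + j500·0.0005) = 1 + j0.25 → |·| ≈ 1.0308, ∠ ≈ 14.04°
|G| = 0.05 · 10.05 / (1.0308) ≈ 0.48749
Gain = 20 log₁₀(0.48749) ≈ -6.24 dB
∠G = (84.29°) − (14.04°) = 70.25°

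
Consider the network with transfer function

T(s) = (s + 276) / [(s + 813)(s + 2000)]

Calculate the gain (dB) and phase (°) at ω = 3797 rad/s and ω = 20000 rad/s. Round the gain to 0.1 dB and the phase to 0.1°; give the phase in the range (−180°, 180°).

ω = 3797: -72.8 dB, -54.3°; ω = 20000: -86.1 dB, -82.8°

At s = jω = j3797:
zero (s+276): 276 + j3797 → |·| = √(276²+3797²) = √14493385 ≈ 3807, ∠ = arctan(3797/276) ≈ 85.84°
pole (s+813): 813 + j3797 → |·| = √(813²+3797²) = √15078178 ≈ 3883.1, ∠ = arctan(3797/813) ≈ 77.91°
pole (s+2000): 2000 + j3797 → |·| = √(2000²+3797²) = √18417209 ≈ 4291.5, ∠ = arctan(3797/2000) ≈ 62.22°
|T| = 1 · 3807 / 1.6664e+07 ≈ 0.00022846
Gain = 20 log₁₀(0.00022846) ≈ -72.82 dB
∠T = 85.84° − 140.13° = -54.29°

At s = jω = j20000:
zero (s+276): 276 + j20000 → |·| = √(276²+20000²) = √400076176 ≈ 20002, ∠ = arctan(20000/276) ≈ 89.21°
pole (s+813): 813 + j20000 → |·| = √(813²+20000²) = √400660969 ≈ 20017, ∠ = arctan(20000/813) ≈ 87.67°
pole (s+2000): 2000 + j20000 → |·| = √(2000²+20000²) = √404000000 ≈ 20100, ∠ = arctan(20000/2000) ≈ 84.29°
|T| = 1 · 20002 / 4.0234e+08 ≈ 4.9714e-05
Gain = 20 log₁₀(4.9714e-05) ≈ -86.07 dB
∠T = 89.21° − 171.96° = -82.75°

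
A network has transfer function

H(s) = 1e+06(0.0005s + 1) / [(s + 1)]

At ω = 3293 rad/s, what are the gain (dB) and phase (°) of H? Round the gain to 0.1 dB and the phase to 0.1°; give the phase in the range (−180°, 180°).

55.3 dB, -31.3°

At ω = 3293 rad/s:
zero (1 + j3293·0.0005) = 1 + j1.6465 → |·| ≈ 1.9264, ∠ ≈ 58.73°
pole (1 + j3293·1) = 1 + j3293 → |·| ≈ 3293, ∠ ≈ 89.98°
|H| = 1e+06 · 1.9264 / (3293) ≈ 585
Gain = 20 log₁₀(585) ≈ 55.34 dB
∠H = (58.73°) − (89.98°) = -31.25°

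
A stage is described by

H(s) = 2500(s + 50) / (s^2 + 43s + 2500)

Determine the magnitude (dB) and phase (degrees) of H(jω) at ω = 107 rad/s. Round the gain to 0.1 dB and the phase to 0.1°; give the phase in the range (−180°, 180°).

29.4 dB, -87.8°

At s = jω = j107:
zero (s+50): 50 + j107 → |·| = √(50²+107²) = √13949 ≈ 118.11, ∠ = arctan(107/50) ≈ 64.95°
quadratic: (j107)² + 43·j107 + 2500 = -8949 + j4601 → |·| ≈ 10062, ∠ ≈ 152.79°
|H| = 2500 · 118.11 / 10062 ≈ 29.346
Gain = 20 log₁₀(29.346) ≈ 29.35 dB
∠H = 64.95° − 152.79° = -87.84°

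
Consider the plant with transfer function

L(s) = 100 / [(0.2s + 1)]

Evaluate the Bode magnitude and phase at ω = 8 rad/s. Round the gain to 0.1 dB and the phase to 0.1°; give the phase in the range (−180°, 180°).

34.5 dB, -58.0°

At ω = 8 rad/s:
pole (1 + j8·0.2) = 1 + j1.6 → |·| ≈ 1.8868, ∠ ≈ 57.99°
|L| = 100 · 1 / (1.8868) ≈ 53
Gain = 20 log₁₀(53) ≈ 34.49 dB
∠L = (0°) − (57.99°) = -57.99°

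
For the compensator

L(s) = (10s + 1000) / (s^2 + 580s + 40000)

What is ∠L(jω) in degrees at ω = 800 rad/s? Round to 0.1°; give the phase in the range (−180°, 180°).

Substitute s = j800:
Numerator: 10(j800) + 1000 = 1000 + j8000
Denominator: (j800)^2 + 580(j800) + 40000 = -600000 + j464000
|N| = √(1000² + 8000²) ≈ 8062.3, ∠N ≈ 82.87°
|D| = √(600000² + 464000²) ≈ 7.5848e+05, ∠D ≈ 142.28°
∠L = 82.87° − 142.28° = -59.41°

-59.4°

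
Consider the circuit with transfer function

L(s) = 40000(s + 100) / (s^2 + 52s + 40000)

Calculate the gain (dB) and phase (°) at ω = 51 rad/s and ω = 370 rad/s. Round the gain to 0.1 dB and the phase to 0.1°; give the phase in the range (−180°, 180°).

ω = 51: 41.6 dB, 23.0°; ω = 370: 43.8 dB, -93.9°

At s = jω = j51:
zero (s+100): 100 + j51 → |·| = √(100²+51²) = √12601 ≈ 112.25, ∠ = arctan(51/100) ≈ 27.02°
quadratic: (j51)² + 52·j51 + 40000 = 37399 + j2652 → |·| ≈ 37493, ∠ ≈ 4.06°
|L| = 40000 · 112.25 / 37493 ≈ 119.76
Gain = 20 log₁₀(119.76) ≈ 41.57 dB
∠L = 27.02° − 4.06° = 22.96°

At s = jω = j370:
zero (s+100): 100 + j370 → |·| = √(100²+370²) = √146900 ≈ 383.28, ∠ = arctan(370/100) ≈ 74.88°
quadratic: (j370)² + 52·j370 + 40000 = -96900 + j19240 → |·| ≈ 98792, ∠ ≈ 168.77°
|L| = 40000 · 383.28 / 98792 ≈ 155.19
Gain = 20 log₁₀(155.19) ≈ 43.82 dB
∠L = 74.88° − 168.77° = -93.89°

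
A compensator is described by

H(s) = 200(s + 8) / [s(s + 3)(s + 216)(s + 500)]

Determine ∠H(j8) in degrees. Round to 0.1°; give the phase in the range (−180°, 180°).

-117.5°

At s = jω = j8:
zero (s+8): 8 + j8 → |·| = √(8²+8²) = √128 ≈ 11.314, ∠ = arctan(8/8) ≈ 45.00°
pole (s+3): 3 + j8 → |·| = √(3²+8²) = √73 ≈ 8.544, ∠ = arctan(8/3) ≈ 69.44°
pole (s+216): 216 + j8 → |·| = √(216²+8²) = √46720 ≈ 216.15, ∠ = arctan(8/216) ≈ 2.12°
pole (s+500): 500 + j8 → |·| = √(500²+8²) = √250064 ≈ 500.06, ∠ = arctan(8/500) ≈ 0.92°
pole at origin: |s| = 8, ∠ = 90.00° (in denominator)
∠H = 45.00° − 162.48° = -117.48°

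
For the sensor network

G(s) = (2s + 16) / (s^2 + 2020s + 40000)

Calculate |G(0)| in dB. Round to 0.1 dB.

G(0) = 16 / 40000 = 0.0004
20 log₁₀(0.0004) ≈ -67.96 dB

-68.0 dB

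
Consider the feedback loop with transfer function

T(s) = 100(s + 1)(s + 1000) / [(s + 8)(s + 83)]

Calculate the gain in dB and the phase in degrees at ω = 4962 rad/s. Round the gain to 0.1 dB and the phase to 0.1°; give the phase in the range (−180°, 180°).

At s = jω = j4962:
zero (s+1): 1 + j4962 → |·| = √(1²+4962²) = √24621445 ≈ 4962, ∠ = arctan(4962/1) ≈ 89.99°
zero (s+1000): 1000 + j4962 → |·| = √(1000²+4962²) = √25621444 ≈ 5061.8, ∠ = arctan(4962/1000) ≈ 78.61°
pole (s+8): 8 + j4962 → |·| = √(8²+4962²) = √24621508 ≈ 4962, ∠ = arctan(4962/8) ≈ 89.91°
pole (s+83): 83 + j4962 → |·| = √(83²+4962²) = √24628333 ≈ 4962.7, ∠ = arctan(4962/83) ≈ 89.04°
|T| = 100 · 2.5117e+07 / 2.4625e+07 ≈ 102
Gain = 20 log₁₀(102) ≈ 40.17 dB
∠T = 168.60° − 178.95° = -10.35°

40.2 dB, -10.4°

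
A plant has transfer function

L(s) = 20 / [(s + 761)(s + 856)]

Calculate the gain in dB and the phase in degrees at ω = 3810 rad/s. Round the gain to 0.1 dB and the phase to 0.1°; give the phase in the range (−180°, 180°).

At s = jω = j3810:
pole (s+761): 761 + j3810 → |·| = √(761²+3810²) = √15095221 ≈ 3885.3, ∠ = arctan(3810/761) ≈ 78.70°
pole (s+856): 856 + j3810 → |·| = √(856²+3810²) = √15248836 ≈ 3905, ∠ = arctan(3810/856) ≈ 77.34°
|L| = 20 / 1.5172e+07 ≈ 1.3182e-06
Gain = 20 log₁₀(1.3182e-06) ≈ -117.60 dB
∠L = 0.00° − 156.04° = -156.04°

-117.6 dB, -156.0°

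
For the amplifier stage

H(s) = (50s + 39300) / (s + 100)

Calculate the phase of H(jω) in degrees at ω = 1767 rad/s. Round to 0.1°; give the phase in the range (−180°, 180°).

Substitute s = j1767:
Numerator: 50(j1767) + 39300 = 39300 + j88350
Denominator: (j1767) + 100 = 100 + j1767
|N| = √(39300² + 88350²) ≈ 96696, ∠N ≈ 66.02°
|D| = √(100² + 1767²) ≈ 1769.8, ∠D ≈ 86.76°
∠H = 66.02° − 86.76° = -20.74°

-20.7°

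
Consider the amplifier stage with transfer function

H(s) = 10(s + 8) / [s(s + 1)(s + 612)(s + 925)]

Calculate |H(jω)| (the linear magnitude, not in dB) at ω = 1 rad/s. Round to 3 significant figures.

0.000101

At s = jω = j1:
zero (s+8): 8 + j1 → |·| = √(8²+1²) = √65 ≈ 8.0623, ∠ = arctan(1/8) ≈ 7.13°
pole (s+1): 1 + j1 → |·| = √(1²+1²) = √2 ≈ 1.4142, ∠ = arctan(1/1) ≈ 45.00°
pole (s+612): 612 + j1 → |·| = √(612²+1²) = √374545 ≈ 612, ∠ = arctan(1/612) ≈ 0.09°
pole (s+925): 925 + j1 → |·| = √(925²+1²) = √855626 ≈ 925, ∠ = arctan(1/925) ≈ 0.06°
pole at origin: |s| = 1, ∠ = 90.00° (in denominator)
|H| = 10 · 8.0623 / 8.0058e+05 ≈ 0.00010071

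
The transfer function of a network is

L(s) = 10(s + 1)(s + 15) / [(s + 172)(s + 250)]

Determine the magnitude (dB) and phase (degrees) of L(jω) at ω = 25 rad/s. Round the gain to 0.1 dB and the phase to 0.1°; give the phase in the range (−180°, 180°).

-15.5 dB, 132.8°

At s = jω = j25:
zero (s+1): 1 + j25 → |·| = √(1²+25²) = √626 ≈ 25.02, ∠ = arctan(25/1) ≈ 87.71°
zero (s+15): 15 + j25 → |·| = √(15²+25²) = √850 ≈ 29.155, ∠ = arctan(25/15) ≈ 59.04°
pole (s+172): 172 + j25 → |·| = √(172²+25²) = √30209 ≈ 173.81, ∠ = arctan(25/172) ≈ 8.27°
pole (s+250): 250 + j25 → |·| = √(250²+25²) = √63125 ≈ 251.25, ∠ = arctan(25/250) ≈ 5.71°
|L| = 10 · 729.46 / 43670 ≈ 0.16704
Gain = 20 log₁₀(0.16704) ≈ -15.54 dB
∠L = 146.75° − 13.98° = 132.77°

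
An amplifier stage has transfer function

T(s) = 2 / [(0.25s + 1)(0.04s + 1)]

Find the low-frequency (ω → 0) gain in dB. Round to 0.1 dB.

T(0) = 2 · 1 / 1 = 2
20 log₁₀(2) ≈ 6.02 dB

6.0 dB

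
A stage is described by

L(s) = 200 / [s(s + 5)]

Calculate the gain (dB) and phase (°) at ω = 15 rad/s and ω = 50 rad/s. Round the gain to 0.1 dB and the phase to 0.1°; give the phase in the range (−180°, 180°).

At s = jω = j15:
pole (s+5): 5 + j15 → |·| = √(5²+15²) = √250 ≈ 15.811, ∠ = arctan(15/5) ≈ 71.57°
pole at origin: |s| = 15, ∠ = 90.00° (in denominator)
|L| = 200 / 237.16 ≈ 0.84331
Gain = 20 log₁₀(0.84331) ≈ -1.48 dB
∠L = 0.00° − 161.57° = -161.57°

At s = jω = j50:
pole (s+5): 5 + j50 → |·| = √(5²+50²) = √2525 ≈ 50.249, ∠ = arctan(50/5) ≈ 84.29°
pole at origin: |s| = 50, ∠ = 90.00° (in denominator)
|L| = 200 / 2512.5 ≈ 0.079602
Gain = 20 log₁₀(0.079602) ≈ -21.98 dB
∠L = 0.00° − 174.29° = -174.29°

ω = 15: -1.5 dB, -161.6°; ω = 50: -22.0 dB, -174.3°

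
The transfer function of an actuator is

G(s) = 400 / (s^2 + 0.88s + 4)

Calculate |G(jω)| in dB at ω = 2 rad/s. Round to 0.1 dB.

At s = jω = j2:
quadratic: (j2)² + 0.88·j2 + 4 = 0 + j1.76 → |·| ≈ 1.76, ∠ ≈ 90.00°
|G| = 400 / 1.76 ≈ 227.27
Gain = 20 log₁₀(227.27) ≈ 47.13 dB

47.1 dB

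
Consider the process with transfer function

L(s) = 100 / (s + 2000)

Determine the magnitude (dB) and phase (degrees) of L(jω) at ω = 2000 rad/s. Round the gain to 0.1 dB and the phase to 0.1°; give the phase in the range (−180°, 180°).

At s = jω = j2000:
pole (s+2000): 2000 + j2000 → |·| = √(2000²+2000²) = √8000000 ≈ 2828.4, ∠ = arctan(2000/2000) ≈ 45.00°
|L| = 100 / 2828.4 ≈ 0.035356
Gain = 20 log₁₀(0.035356) ≈ -29.03 dB
∠L = 0.00° − 45.00° = -45.00°

-29.0 dB, -45.0°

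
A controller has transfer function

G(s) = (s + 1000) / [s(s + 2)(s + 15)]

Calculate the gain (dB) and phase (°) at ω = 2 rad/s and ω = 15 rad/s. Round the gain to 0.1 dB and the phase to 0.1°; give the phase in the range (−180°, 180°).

At s = jω = j2:
zero (s+1000): 1000 + j2 → |·| = √(1000²+2²) = √1000004 ≈ 1000, ∠ = arctan(2/1000) ≈ 0.11°
pole (s+2): 2 + j2 → |·| = √(2²+2²) = √8 ≈ 2.8284, ∠ = arctan(2/2) ≈ 45.00°
pole (s+15): 15 + j2 → |·| = √(15²+2²) = √229 ≈ 15.133, ∠ = arctan(2/15) ≈ 7.59°
pole at origin: |s| = 2, ∠ = 90.00° (in denominator)
|G| = 1 · 1000 / 85.604 ≈ 11.682
Gain = 20 log₁₀(11.682) ≈ 21.35 dB
∠G = 0.11° − 142.59° = -142.48°

At s = jω = j15:
zero (s+1000): 1000 + j15 → |·| = √(1000²+15²) = √1000225 ≈ 1000.1, ∠ = arctan(15/1000) ≈ 0.86°
pole (s+2): 2 + j15 → |·| = √(2²+15²) = √229 ≈ 15.133, ∠ = arctan(15/2) ≈ 82.41°
pole (s+15): 15 + j15 → |·| = √(15²+15²) = √450 ≈ 21.213, ∠ = arctan(15/15) ≈ 45.00°
pole at origin: |s| = 15, ∠ = 90.00° (in denominator)
|G| = 1 · 1000.1 / 4815.2 ≈ 0.2077
Gain = 20 log₁₀(0.2077) ≈ -13.65 dB
∠G = 0.86° − 217.41° = -216.55° ≡ 143.45° (principal value)

ω = 2: 21.4 dB, -142.5°; ω = 15: -13.7 dB, 143.5°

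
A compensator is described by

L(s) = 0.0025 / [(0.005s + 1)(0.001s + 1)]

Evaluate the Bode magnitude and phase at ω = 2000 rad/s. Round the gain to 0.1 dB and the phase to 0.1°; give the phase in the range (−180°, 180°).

-79.1 dB, -147.7°

At ω = 2000 rad/s:
pole (1 + j2000·0.005) = 1 + j10 → |·| ≈ 10.05, ∠ ≈ 84.29°
pole (1 + j2000·0.001) = 1 + j2 → |·| ≈ 2.2361, ∠ ≈ 63.43°
|L| = 0.0025 · 1 / (10.05 · 2.2361) ≈ 0.00011125
Gain = 20 log₁₀(0.00011125) ≈ -79.07 dB
∠L = (0°) − (84.29° + 63.43°) = -147.72°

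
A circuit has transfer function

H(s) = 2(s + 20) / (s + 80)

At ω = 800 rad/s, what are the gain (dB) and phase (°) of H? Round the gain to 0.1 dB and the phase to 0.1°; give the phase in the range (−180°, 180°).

At s = jω = j800:
zero (s+20): 20 + j800 → |·| = √(20²+800²) = √640400 ≈ 800.25, ∠ = arctan(800/20) ≈ 88.57°
pole (s+80): 80 + j800 → |·| = √(80²+800²) = √646400 ≈ 803.99, ∠ = arctan(800/80) ≈ 84.29°
|H| = 2 · 800.25 / 803.99 ≈ 1.9907
Gain = 20 log₁₀(1.9907) ≈ 5.98 dB
∠H = 88.57° − 84.29° = 4.28°

6.0 dB, 4.3°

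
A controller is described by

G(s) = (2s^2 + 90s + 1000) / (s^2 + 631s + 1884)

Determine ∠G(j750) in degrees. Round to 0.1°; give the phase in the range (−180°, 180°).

36.7°

Substitute s = j750:
Numerator: 2(j750)^2 + 90(j750) + 1000 = -1124000 + j67500
Denominator: (j750)^2 + 631(j750) + 1884 = -560616 + j473250
|N| = √(1124000² + 67500²) ≈ 1.126e+06, ∠N ≈ 176.56°
|D| = √(560616² + 473250²) ≈ 7.3366e+05, ∠D ≈ 139.83°
∠G = 176.56° − 139.83° = 36.73°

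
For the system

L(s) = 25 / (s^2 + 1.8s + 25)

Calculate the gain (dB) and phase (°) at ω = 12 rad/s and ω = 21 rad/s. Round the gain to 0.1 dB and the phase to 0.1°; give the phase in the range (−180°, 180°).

At s = jω = j12:
quadratic: (j12)² + 1.8·j12 + 25 = -119 + j21.6 → |·| ≈ 120.94, ∠ ≈ 169.71°
|L| = 25 / 120.94 ≈ 0.20671
Gain = 20 log₁₀(0.20671) ≈ -13.69 dB
∠L = 0.00° − 169.71° = -169.71°

At s = jω = j21:
quadratic: (j21)² + 1.8·j21 + 25 = -416 + j37.8 → |·| ≈ 417.71, ∠ ≈ 174.81°
|L| = 25 / 417.71 ≈ 0.05985
Gain = 20 log₁₀(0.05985) ≈ -24.46 dB
∠L = 0.00° − 174.81° = -174.81°

ω = 12: -13.7 dB, -169.7°; ω = 21: -24.5 dB, -174.8°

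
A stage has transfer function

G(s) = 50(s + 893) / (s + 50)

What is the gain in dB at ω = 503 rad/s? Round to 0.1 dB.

40.1 dB

At s = jω = j503:
zero (s+893): 893 + j503 → |·| = √(893²+503²) = √1050458 ≈ 1024.9, ∠ = arctan(503/893) ≈ 29.39°
pole (s+50): 50 + j503 → |·| = √(50²+503²) = √255509 ≈ 505.48, ∠ = arctan(503/50) ≈ 84.32°
|G| = 50 · 1024.9 / 505.48 ≈ 101.38
Gain = 20 log₁₀(101.38) ≈ 40.12 dB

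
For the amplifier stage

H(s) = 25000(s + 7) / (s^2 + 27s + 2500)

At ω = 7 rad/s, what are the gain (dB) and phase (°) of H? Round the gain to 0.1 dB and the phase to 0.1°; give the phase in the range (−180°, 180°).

At s = jω = j7:
zero (s+7): 7 + j7 → |·| = √(7²+7²) = √98 ≈ 9.8995, ∠ = arctan(7/7) ≈ 45.00°
quadratic: (j7)² + 27·j7 + 2500 = 2451 + j189 → |·| ≈ 2458.3, ∠ ≈ 4.41°
|H| = 25000 · 9.8995 / 2458.3 ≈ 100.67
Gain = 20 log₁₀(100.67) ≈ 40.06 dB
∠H = 45.00° − 4.41° = 40.59°

40.1 dB, 40.6°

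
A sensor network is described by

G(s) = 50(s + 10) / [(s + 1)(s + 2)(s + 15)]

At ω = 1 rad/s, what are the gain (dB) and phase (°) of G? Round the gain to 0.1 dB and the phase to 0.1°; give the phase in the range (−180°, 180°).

20.5 dB, -69.7°

At s = jω = j1:
zero (s+10): 10 + j1 → |·| = √(10²+1²) = √101 ≈ 10.05, ∠ = arctan(1/10) ≈ 5.71°
pole (s+1): 1 + j1 → |·| = √(1²+1²) = √2 ≈ 1.4142, ∠ = arctan(1/1) ≈ 45.00°
pole (s+2): 2 + j1 → |·| = √(2²+1²) = √5 ≈ 2.2361, ∠ = arctan(1/2) ≈ 26.57°
pole (s+15): 15 + j1 → |·| = √(15²+1²) = √226 ≈ 15.033, ∠ = arctan(1/15) ≈ 3.81°
|G| = 50 · 10.05 / 47.539 ≈ 10.57
Gain = 20 log₁₀(10.57) ≈ 20.48 dB
∠G = 5.71° − 75.38° = -69.67°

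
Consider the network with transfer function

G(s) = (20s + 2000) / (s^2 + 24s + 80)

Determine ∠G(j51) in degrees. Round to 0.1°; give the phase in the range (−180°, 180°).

Substitute s = j51:
Numerator: 20(j51) + 2000 = 2000 + j1020
Denominator: (j51)^2 + 24(j51) + 80 = -2521 + j1224
|N| = √(2000² + 1020²) ≈ 2245.1, ∠N ≈ 27.02°
|D| = √(2521² + 1224²) ≈ 2802.4, ∠D ≈ 154.10°
∠G = 27.02° − 154.10° = -127.08°

-127.1°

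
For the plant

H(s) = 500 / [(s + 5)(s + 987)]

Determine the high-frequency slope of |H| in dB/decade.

-40 dB/decade

Each pole contributes −20 dB/decade at high frequency; each zero contributes +20 dB/decade.
Net: 0 zero(s) − 2 pole(s) → -40 dB/decade.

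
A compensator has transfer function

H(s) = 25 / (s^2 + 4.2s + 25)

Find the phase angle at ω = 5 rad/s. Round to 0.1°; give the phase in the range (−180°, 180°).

-90.0°

At s = jω = j5:
quadratic: (j5)² + 4.2·j5 + 25 = 0 + j21 → |·| ≈ 21, ∠ ≈ 90.00°
∠H = 0.00° − 90.00° = -90.00°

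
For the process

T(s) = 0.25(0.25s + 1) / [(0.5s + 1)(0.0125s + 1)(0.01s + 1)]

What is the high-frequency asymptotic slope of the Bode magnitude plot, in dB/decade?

Each pole contributes −20 dB/decade at high frequency; each zero contributes +20 dB/decade.
Net: 1 zero(s) − 3 pole(s) → -40 dB/decade.

-40 dB/decade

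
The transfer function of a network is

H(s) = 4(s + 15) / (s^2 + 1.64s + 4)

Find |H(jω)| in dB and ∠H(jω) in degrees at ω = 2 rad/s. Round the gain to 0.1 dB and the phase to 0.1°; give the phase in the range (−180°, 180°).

At s = jω = j2:
zero (s+15): 15 + j2 → |·| = √(15²+2²) = √229 ≈ 15.133, ∠ = arctan(2/15) ≈ 7.59°
quadratic: (j2)² + 1.64·j2 + 4 = 0 + j3.28 → |·| ≈ 3.28, ∠ ≈ 90.00°
|H| = 4 · 15.133 / 3.28 ≈ 18.455
Gain = 20 log₁₀(18.455) ≈ 25.32 dB
∠H = 7.59° − 90.00° = -82.41°

25.3 dB, -82.4°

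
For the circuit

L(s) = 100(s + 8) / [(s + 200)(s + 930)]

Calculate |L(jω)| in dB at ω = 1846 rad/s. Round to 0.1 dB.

At s = jω = j1846:
zero (s+8): 8 + j1846 → |·| = √(8²+1846²) = √3407780 ≈ 1846, ∠ = arctan(1846/8) ≈ 89.75°
pole (s+200): 200 + j1846 → |·| = √(200²+1846²) = √3447716 ≈ 1856.8, ∠ = arctan(1846/200) ≈ 83.82°
pole (s+930): 930 + j1846 → |·| = √(930²+1846²) = √4272616 ≈ 2067, ∠ = arctan(1846/930) ≈ 63.26°
|L| = 100 · 1846 / 3.838e+06 ≈ 0.048098
Gain = 20 log₁₀(0.048098) ≈ -26.36 dB

-26.4 dB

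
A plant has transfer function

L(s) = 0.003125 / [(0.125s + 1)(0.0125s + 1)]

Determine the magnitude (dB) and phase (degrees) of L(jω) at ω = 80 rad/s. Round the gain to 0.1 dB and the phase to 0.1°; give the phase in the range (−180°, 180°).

-73.2 dB, -129.3°

At ω = 80 rad/s:
pole (1 + j80·0.125) = 1 + j10 → |·| ≈ 10.05, ∠ ≈ 84.29°
pole (1 + j80·0.0125) = 1 + j1 → |·| ≈ 1.4142, ∠ ≈ 45.00°
|L| = 0.003125 · 1 / (10.05 · 1.4142) ≈ 0.00021987
Gain = 20 log₁₀(0.00021987) ≈ -73.16 dB
∠L = (0°) − (84.29° + 45.00°) = -129.29°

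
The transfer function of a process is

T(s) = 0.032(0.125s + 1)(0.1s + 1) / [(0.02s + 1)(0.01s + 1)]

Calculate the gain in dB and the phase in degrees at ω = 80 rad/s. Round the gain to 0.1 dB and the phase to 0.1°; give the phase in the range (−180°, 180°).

0.6 dB, 70.5°

At ω = 80 rad/s:
zero (1 + j80·0.125) = 1 + j10 → |·| ≈ 10.05, ∠ ≈ 84.29°
zero (1 + j80·0.1) = 1 + j8 → |·| ≈ 8.0623, ∠ ≈ 82.87°
pole (1 + j80·0.02) = 1 + j1.6 → |·| ≈ 1.8868, ∠ ≈ 57.99°
pole (1 + j80·0.01) = 1 + j0.8 → |·| ≈ 1.2806, ∠ ≈ 38.66°
|T| = 0.032 · 10.05 · 8.0623 / (1.8868 · 1.2806) ≈ 1.0731
Gain = 20 log₁₀(1.0731) ≈ 0.61 dB
∠T = (84.29° + 82.87°) − (57.99° + 38.66°) = 70.51°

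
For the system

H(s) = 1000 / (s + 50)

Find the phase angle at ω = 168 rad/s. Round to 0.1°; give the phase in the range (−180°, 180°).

Substitute s = j168:
Numerator: 1000 = 1000 + j0
Denominator: (j168) + 50 = 50 + j168
|N| = √(1000² + 0²) ≈ 1000, ∠N ≈ 0.00°
|D| = √(50² + 168²) ≈ 175.28, ∠D ≈ 73.43°
∠H = 0.00° − 73.43° = -73.43°

-73.4°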